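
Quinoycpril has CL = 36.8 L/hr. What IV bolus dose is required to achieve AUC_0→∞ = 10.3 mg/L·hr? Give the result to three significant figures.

Dose_iv = CL × AUC_0→∞
     = 36.8 × 10.3 = 379.04 mg

Dose = 379 mg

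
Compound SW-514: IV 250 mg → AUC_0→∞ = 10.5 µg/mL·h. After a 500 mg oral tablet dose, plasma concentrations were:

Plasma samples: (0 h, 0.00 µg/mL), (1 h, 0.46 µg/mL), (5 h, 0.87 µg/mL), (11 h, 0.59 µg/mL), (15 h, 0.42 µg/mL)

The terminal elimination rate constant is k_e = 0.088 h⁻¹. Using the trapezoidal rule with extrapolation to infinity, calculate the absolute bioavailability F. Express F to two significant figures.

F = 0.67

Trapezoidal AUC_0→15 (oral tablet):
  [0→1]: (0.00+0.46)/2 × 1 = 0.23
  [1→5]: (0.46+0.87)/2 × 4 = 2.66
  [5→11]: (0.87+0.59)/2 × 6 = 4.38
  [11→15]: (0.59+0.42)/2 × 4 = 2.02
  Sum = 9.29 µg/mL·h
Tail: C_last/k_e = 0.42/0.088 = 4.773
AUC_0→∞ (oral tablet) = 9.29 + 4.773 = 14.063 µg/mL·h
F = (AUC_ev/D_ev)/(AUC_iv/D_iv) = (14.063/500)/(10.5/250) = 0.028126/0.042 = 0.6697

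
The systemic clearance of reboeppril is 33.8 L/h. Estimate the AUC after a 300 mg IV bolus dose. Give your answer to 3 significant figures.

AUC = 8.88 mg/L·h

AUC_0→∞ = Dose_iv / CL
        = 300 / 33.8 = 8.87574 mg/L·h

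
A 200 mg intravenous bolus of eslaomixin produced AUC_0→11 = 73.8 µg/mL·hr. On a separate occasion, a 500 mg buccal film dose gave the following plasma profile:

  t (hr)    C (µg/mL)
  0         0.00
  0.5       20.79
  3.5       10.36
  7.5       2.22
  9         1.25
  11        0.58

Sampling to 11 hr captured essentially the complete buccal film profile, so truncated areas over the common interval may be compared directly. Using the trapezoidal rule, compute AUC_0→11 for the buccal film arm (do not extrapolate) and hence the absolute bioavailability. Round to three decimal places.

Trapezoidal AUC_0→11 (buccal film):
  [0→0.5]: (0.00+20.79)/2 × 0.5 = 5.1975
  [0.5→3.5]: (20.79+10.36)/2 × 3 = 46.725
  [3.5→7.5]: (10.36+2.22)/2 × 4 = 25.16
  [7.5→9]: (2.22+1.25)/2 × 1.5 = 2.6025
  [9→11]: (1.25+0.58)/2 × 2 = 1.83
  Sum = 81.515 µg/mL·hr
F = (AUC_ev/D_ev)/(AUC_iv/D_iv) = (81.515/500)/(73.8/200) = 0.16303/0.369 = 0.4418

F = 0.442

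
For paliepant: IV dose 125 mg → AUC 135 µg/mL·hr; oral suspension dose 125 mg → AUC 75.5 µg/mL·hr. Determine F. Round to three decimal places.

F = 0.559

F = (AUC_ev / D_ev) / (AUC_iv / D_iv)
  = (75.5/125) / (135/125)
  = 0.604 / 1.08 = 0.5593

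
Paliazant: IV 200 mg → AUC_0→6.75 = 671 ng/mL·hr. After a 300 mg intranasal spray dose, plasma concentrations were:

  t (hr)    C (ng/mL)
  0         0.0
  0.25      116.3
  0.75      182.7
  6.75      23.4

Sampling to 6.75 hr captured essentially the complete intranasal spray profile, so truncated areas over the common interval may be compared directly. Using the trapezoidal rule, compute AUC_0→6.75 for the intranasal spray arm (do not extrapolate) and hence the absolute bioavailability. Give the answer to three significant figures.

F = 0.703

Trapezoidal AUC_0→6.75 (intranasal spray):
  [0→0.25]: (0.0+116.3)/2 × 0.25 = 14.5375
  [0.25→0.75]: (116.3+182.7)/2 × 0.5 = 74.75
  [0.75→6.75]: (182.7+23.4)/2 × 6 = 618.3
  Sum = 707.5875 ng/mL·hr
F = (AUC_ev/D_ev)/(AUC_iv/D_iv) = (707.5875/300)/(671/200) = 2.358625/3.355 = 0.7030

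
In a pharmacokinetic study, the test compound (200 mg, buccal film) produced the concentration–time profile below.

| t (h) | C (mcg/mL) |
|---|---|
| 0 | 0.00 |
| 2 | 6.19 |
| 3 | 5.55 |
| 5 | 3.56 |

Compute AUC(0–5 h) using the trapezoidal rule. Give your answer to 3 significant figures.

AUC = 21.2 mcg/mL·h

Trapezoidal AUC_0→5:
  [0→2]: (0.00+6.19)/2 × 2 = 6.19
  [2→3]: (6.19+5.55)/2 × 1 = 5.87
  [3→5]: (5.55+3.56)/2 × 2 = 9.11
  Sum = 21.17 mcg/mL·h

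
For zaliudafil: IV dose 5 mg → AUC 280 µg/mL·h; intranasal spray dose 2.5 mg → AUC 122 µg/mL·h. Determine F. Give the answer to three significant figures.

F = 0.871

F = (AUC_ev / D_ev) / (AUC_iv / D_iv)
  = (122/2.5) / (280/5)
  = 48.8 / 56 = 0.8714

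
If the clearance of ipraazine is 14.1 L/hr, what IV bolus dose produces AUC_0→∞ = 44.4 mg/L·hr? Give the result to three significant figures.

Dose_iv = CL × AUC_0→∞
     = 14.1 × 44.4 = 626.04 mg

Dose = 626 mg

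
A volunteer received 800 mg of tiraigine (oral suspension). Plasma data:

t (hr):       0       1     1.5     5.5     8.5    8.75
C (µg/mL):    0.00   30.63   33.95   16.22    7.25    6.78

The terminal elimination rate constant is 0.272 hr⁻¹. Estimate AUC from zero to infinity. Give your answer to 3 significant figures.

AUC = 194 µg/mL·hr

Trapezoidal AUC_0→8.75:
  [0→1]: (0.00+30.63)/2 × 1 = 15.315
  [1→1.5]: (30.63+33.95)/2 × 0.5 = 16.145
  [1.5→5.5]: (33.95+16.22)/2 × 4 = 100.34
  [5.5→8.5]: (16.22+7.25)/2 × 3 = 35.205
  [8.5→8.75]: (7.25+6.78)/2 × 0.25 = 1.75375
  Sum = 168.75875 µg/mL·hr
Extrapolated tail: C_last / k_e = 6.78 / 0.272 = 24.926
AUC_0→∞ = 168.75875 + 24.926 = 193.68475 µg/mL·hr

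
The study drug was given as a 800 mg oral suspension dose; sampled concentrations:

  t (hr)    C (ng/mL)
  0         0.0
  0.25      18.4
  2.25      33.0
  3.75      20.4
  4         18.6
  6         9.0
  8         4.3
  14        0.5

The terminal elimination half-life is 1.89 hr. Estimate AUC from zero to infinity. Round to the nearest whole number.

AUC = 155 ng/mL·hr

Trapezoidal AUC_0→14:
  [0→0.25]: (0.0+18.4)/2 × 0.25 = 2.3
  [0.25→2.25]: (18.4+33.0)/2 × 2 = 51.4
  [2.25→3.75]: (33.0+20.4)/2 × 1.5 = 40.05
  [3.75→4]: (20.4+18.6)/2 × 0.25 = 4.875
  [4→6]: (18.6+9.0)/2 × 2 = 27.6
  [6→8]: (9.0+4.3)/2 × 2 = 13.3
  [8→14]: (4.3+0.5)/2 × 6 = 14.4
  Sum = 153.925 ng/mL·hr
k_e = ln2 / t½ = 0.693147 / 1.89 = 0.3667 hr^-1
Extrapolated tail: C_last / k_e = 0.5 / 0.3667 = 1.364
AUC_0→∞ = 153.925 + 1.364 = 155.289 ng/mL·hr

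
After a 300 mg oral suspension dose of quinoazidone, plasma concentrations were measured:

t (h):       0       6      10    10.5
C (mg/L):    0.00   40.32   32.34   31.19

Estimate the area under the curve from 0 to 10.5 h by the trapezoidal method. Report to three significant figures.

Trapezoidal AUC_0→10.5:
  [0→6]: (0.00+40.32)/2 × 6 = 120.96
  [6→10]: (40.32+32.34)/2 × 4 = 145.32
  [10→10.5]: (32.34+31.19)/2 × 0.5 = 15.8825
  Sum = 282.1625 mg/L·h

AUC = 282 mg/L·h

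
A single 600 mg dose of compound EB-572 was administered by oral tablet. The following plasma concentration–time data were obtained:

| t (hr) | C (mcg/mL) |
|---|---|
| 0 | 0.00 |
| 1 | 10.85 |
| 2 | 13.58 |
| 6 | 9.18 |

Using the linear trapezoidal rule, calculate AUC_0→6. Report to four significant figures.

Trapezoidal AUC_0→6:
  [0→1]: (0.00+10.85)/2 × 1 = 5.425
  [1→2]: (10.85+13.58)/2 × 1 = 12.215
  [2→6]: (13.58+9.18)/2 × 4 = 45.52
  Sum = 63.16 mcg/mL·hr

AUC = 63.16 mcg/mL·hr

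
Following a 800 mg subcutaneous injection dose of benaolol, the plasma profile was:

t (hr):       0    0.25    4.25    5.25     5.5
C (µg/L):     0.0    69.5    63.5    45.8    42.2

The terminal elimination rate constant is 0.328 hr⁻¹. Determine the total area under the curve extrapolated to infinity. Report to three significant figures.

AUC = 469 µg/L·hr

Trapezoidal AUC_0→5.5:
  [0→0.25]: (0.0+69.5)/2 × 0.25 = 8.6875
  [0.25→4.25]: (69.5+63.5)/2 × 4 = 266.0
  [4.25→5.25]: (63.5+45.8)/2 × 1 = 54.65
  [5.25→5.5]: (45.8+42.2)/2 × 0.25 = 11.0
  Sum = 340.3375 µg/L·hr
Extrapolated tail: C_last / k_e = 42.2 / 0.328 = 128.659
AUC_0→∞ = 340.3375 + 128.659 = 468.9965 µg/L·hr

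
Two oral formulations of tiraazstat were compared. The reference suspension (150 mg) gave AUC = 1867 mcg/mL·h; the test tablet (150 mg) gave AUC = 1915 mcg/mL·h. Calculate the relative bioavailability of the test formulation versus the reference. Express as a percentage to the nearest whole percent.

F_rel = (AUC_test/D_test) / (AUC_ref/D_ref)
      = (1915/150) / (1867/150)
      = 12.7667 / 12.4467 = 1.0257 = 102.57%

F_rel = 103%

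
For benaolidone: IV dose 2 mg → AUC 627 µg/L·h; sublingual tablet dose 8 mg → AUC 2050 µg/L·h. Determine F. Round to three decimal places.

F = (AUC_ev / D_ev) / (AUC_iv / D_iv)
  = (2050/8) / (627/2)
  = 256.25 / 313.5 = 0.8174

F = 0.817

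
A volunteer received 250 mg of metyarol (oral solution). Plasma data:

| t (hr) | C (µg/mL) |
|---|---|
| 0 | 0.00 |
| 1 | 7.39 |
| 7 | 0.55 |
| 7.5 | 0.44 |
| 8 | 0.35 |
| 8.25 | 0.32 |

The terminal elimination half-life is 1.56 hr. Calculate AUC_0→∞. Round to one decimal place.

Trapezoidal AUC_0→8.25:
  [0→1]: (0.00+7.39)/2 × 1 = 3.695
  [1→7]: (7.39+0.55)/2 × 6 = 23.82
  [7→7.5]: (0.55+0.44)/2 × 0.5 = 0.2475
  [7.5→8]: (0.44+0.35)/2 × 0.5 = 0.1975
  [8→8.25]: (0.35+0.32)/2 × 0.25 = 0.08375
  Sum = 28.04375 µg/mL·hr
k_e = ln2 / t½ = 0.693147 / 1.56 = 0.4443 hr^-1
Extrapolated tail: C_last / k_e = 0.32 / 0.4443 = 0.720
AUC_0→∞ = 28.04375 + 0.720 = 28.76375 µg/mL·hr

AUC = 28.8 µg/mL·hr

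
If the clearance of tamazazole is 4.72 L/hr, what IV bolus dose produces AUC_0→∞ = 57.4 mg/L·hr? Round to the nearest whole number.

Dose_iv = CL × AUC_0→∞
     = 4.72 × 57.4 = 270.928 mg

Dose = 271 mg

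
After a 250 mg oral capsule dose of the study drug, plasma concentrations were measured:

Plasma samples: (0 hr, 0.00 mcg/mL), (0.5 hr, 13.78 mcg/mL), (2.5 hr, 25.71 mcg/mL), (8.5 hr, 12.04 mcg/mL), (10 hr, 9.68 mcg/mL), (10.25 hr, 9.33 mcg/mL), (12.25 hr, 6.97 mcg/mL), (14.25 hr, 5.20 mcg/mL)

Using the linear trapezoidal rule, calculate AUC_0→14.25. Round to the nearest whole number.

AUC = 203 mcg/mL·hr

Trapezoidal AUC_0→14.25:
  [0→0.5]: (0.00+13.78)/2 × 0.5 = 3.445
  [0.5→2.5]: (13.78+25.71)/2 × 2 = 39.49
  [2.5→8.5]: (25.71+12.04)/2 × 6 = 113.25
  [8.5→10]: (12.04+9.68)/2 × 1.5 = 16.29
  [10→10.25]: (9.68+9.33)/2 × 0.25 = 2.37625
  [10.25→12.25]: (9.33+6.97)/2 × 2 = 16.3
  [12.25→14.25]: (6.97+5.20)/2 × 2 = 12.17
  Sum = 203.32125 mcg/mL·hr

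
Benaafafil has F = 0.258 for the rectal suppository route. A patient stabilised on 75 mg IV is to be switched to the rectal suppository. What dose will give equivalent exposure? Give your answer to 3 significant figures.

For equal systemic exposure: F × D_ev = D_iv
D_ev = D_iv / F = 75 / 0.258 = 290.698 mg

D_rectal = 291 mg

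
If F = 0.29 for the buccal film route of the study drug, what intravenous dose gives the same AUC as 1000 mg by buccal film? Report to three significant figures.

Systemic exposure from an extravascular dose = F × D_ev, so the equivalent IV dose is F × D_ev.
D_iv = F × D_ev = 0.29 × 1000 = 290 mg

D_iv = 290 mg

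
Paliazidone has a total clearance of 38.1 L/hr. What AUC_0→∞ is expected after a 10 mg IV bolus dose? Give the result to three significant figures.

AUC_0→∞ = Dose_iv / CL
        = 10 / 38.1 = 0.262467 mg/L·hr

AUC = 0.262 mg/L·hr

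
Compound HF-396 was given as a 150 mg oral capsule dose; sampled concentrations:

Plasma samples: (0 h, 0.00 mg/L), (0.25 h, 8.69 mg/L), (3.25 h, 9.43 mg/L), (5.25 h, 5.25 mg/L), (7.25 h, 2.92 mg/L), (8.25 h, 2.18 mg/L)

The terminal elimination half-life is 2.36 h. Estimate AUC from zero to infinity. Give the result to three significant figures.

Trapezoidal AUC_0→8.25:
  [0→0.25]: (0.00+8.69)/2 × 0.25 = 1.08625
  [0.25→3.25]: (8.69+9.43)/2 × 3 = 27.18
  [3.25→5.25]: (9.43+5.25)/2 × 2 = 14.68
  [5.25→7.25]: (5.25+2.92)/2 × 2 = 8.17
  [7.25→8.25]: (2.92+2.18)/2 × 1 = 2.55
  Sum = 53.66625 mg/L·h
k_e = ln2 / t½ = 0.693147 / 2.36 = 0.2937 h^-1
Extrapolated tail: C_last / k_e = 2.18 / 0.2937 = 7.423
AUC_0→∞ = 53.66625 + 7.423 = 61.08925 mg/L·h

AUC = 61.1 mg/L·h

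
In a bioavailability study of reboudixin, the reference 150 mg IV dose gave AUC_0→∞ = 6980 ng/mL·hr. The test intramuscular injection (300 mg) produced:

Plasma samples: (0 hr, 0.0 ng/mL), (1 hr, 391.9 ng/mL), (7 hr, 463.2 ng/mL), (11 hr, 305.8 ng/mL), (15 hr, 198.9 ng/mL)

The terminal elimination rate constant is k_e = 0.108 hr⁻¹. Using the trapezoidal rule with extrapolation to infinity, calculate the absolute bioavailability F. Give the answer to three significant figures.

Trapezoidal AUC_0→15 (intramuscular injection):
  [0→1]: (0.0+391.9)/2 × 1 = 195.95
  [1→7]: (391.9+463.2)/2 × 6 = 2565.3
  [7→11]: (463.2+305.8)/2 × 4 = 1538.0
  [11→15]: (305.8+198.9)/2 × 4 = 1009.4
  Sum = 5308.65 ng/mL·hr
Tail: C_last/k_e = 198.9/0.108 = 1841.667
AUC_0→∞ (intramuscular injection) = 5308.65 + 1841.667 = 7150.317 ng/mL·hr
F = (AUC_ev/D_ev)/(AUC_iv/D_iv) = (7150.317/300)/(6980/150) = 23.83439/46.5333 = 0.5122

F = 0.512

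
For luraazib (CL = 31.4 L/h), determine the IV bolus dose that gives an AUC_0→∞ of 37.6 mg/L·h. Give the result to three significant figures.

Dose_iv = CL × AUC_0→∞
     = 31.4 × 37.6 = 1180.64 mg

Dose = 1180 mg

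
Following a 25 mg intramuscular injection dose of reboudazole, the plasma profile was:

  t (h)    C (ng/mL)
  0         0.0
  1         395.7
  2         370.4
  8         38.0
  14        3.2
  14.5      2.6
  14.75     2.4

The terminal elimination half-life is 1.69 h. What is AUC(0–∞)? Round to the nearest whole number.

Trapezoidal AUC_0→14.75:
  [0→1]: (0.0+395.7)/2 × 1 = 197.85
  [1→2]: (395.7+370.4)/2 × 1 = 383.05
  [2→8]: (370.4+38.0)/2 × 6 = 1225.2
  [8→14]: (38.0+3.2)/2 × 6 = 123.6
  [14→14.5]: (3.2+2.6)/2 × 0.5 = 1.45
  [14.5→14.75]: (2.6+2.4)/2 × 0.25 = 0.625
  Sum = 1931.775 ng/mL·h
k_e = ln2 / t½ = 0.693147 / 1.69 = 0.4101 h^-1
Extrapolated tail: C_last / k_e = 2.4 / 0.4101 = 5.852
AUC_0→∞ = 1931.775 + 5.852 = 1937.627 ng/mL·h

AUC = 1938 ng/mL·h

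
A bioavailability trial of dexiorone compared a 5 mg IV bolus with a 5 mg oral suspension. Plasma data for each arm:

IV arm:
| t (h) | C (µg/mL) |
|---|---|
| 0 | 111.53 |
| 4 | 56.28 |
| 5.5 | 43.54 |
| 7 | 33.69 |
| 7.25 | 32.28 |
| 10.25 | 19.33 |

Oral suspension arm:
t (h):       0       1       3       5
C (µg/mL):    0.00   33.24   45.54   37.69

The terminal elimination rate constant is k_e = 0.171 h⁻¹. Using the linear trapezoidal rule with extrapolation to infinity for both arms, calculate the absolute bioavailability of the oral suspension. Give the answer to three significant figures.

F = 0.598

Trapezoidal AUC_0→10.25 (IV):
  [0→4]: (111.53+56.28)/2 × 4 = 335.62
  [4→5.5]: (56.28+43.54)/2 × 1.5 = 74.865
  [5.5→7]: (43.54+33.69)/2 × 1.5 = 57.9225
  [7→7.25]: (33.69+32.28)/2 × 0.25 = 8.24625
  [7.25→10.25]: (32.28+19.33)/2 × 3 = 77.415
  Sum = 554.06875 µg/mL·h
IV tail: 19.33/0.171 = 113.041; AUC_iv,0→∞ = 554.06875 + 113.041 = 667.10975 µg/mL·h
Trapezoidal AUC_0→5 (oral suspension):
  [0→1]: (0.00+33.24)/2 × 1 = 16.62
  [1→3]: (33.24+45.54)/2 × 2 = 78.78
  [3→5]: (45.54+37.69)/2 × 2 = 83.23
  Sum = 178.63 µg/mL·h
oral suspension tail: 37.69/0.171 = 220.409; AUC_ev,0→∞ = 178.63 + 220.409 = 399.039 µg/mL·h
F = (AUC_ev/D_ev)/(AUC_iv/D_iv) = (399.039/5)/(667.10975/5) = 79.8078/133.42195 = 0.5982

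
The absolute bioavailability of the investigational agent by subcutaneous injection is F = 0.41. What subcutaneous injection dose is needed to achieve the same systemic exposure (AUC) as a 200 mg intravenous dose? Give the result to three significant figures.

D_subcutaneous = 488 mg

For equal systemic exposure: F × D_ev = D_iv
D_ev = D_iv / F = 200 / 0.41 = 487.805 mg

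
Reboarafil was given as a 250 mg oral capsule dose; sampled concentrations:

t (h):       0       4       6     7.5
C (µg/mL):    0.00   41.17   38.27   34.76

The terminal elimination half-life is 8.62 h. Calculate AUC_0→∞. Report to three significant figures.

Trapezoidal AUC_0→7.5:
  [0→4]: (0.00+41.17)/2 × 4 = 82.34
  [4→6]: (41.17+38.27)/2 × 2 = 79.44
  [6→7.5]: (38.27+34.76)/2 × 1.5 = 54.7725
  Sum = 216.5525 µg/mL·h
k_e = ln2 / t½ = 0.693147 / 8.62 = 0.0804 h^-1
Extrapolated tail: C_last / k_e = 34.76 / 0.0804 = 432.338
AUC_0→∞ = 216.5525 + 432.338 = 648.8905 µg/mL·h

AUC = 649 µg/mL·h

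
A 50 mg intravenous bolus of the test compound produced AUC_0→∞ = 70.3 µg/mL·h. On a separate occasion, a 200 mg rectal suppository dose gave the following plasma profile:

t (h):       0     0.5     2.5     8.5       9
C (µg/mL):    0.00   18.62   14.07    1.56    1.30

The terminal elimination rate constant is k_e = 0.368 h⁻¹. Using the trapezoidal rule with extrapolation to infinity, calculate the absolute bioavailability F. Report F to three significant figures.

Trapezoidal AUC_0→9 (rectal suppository):
  [0→0.5]: (0.00+18.62)/2 × 0.5 = 4.655
  [0.5→2.5]: (18.62+14.07)/2 × 2 = 32.69
  [2.5→8.5]: (14.07+1.56)/2 × 6 = 46.89
  [8.5→9]: (1.56+1.30)/2 × 0.5 = 0.715
  Sum = 84.95 µg/mL·h
Tail: C_last/k_e = 1.30/0.368 = 3.533
AUC_0→∞ (rectal suppository) = 84.95 + 3.533 = 88.483 µg/mL·h
F = (AUC_ev/D_ev)/(AUC_iv/D_iv) = (88.483/200)/(70.3/50) = 0.442415/1.406 = 0.3147

F = 0.315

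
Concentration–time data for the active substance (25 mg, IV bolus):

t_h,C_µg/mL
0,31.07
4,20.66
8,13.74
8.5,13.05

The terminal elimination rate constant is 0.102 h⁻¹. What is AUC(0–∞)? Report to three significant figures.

Trapezoidal AUC_0→8.5:
  [0→4]: (31.07+20.66)/2 × 4 = 103.46
  [4→8]: (20.66+13.74)/2 × 4 = 68.8
  [8→8.5]: (13.74+13.05)/2 × 0.5 = 6.6975
  Sum = 178.9575 µg/mL·h
Extrapolated tail: C_last / k_e = 13.05 / 0.102 = 127.941
AUC_0→∞ = 178.9575 + 127.941 = 306.8985 µg/mL·h

AUC = 307 µg/mL·h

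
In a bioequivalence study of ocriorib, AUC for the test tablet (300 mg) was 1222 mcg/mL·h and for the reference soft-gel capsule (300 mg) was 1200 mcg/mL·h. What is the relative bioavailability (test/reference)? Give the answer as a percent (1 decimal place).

F_rel = 101.8%

F_rel = (AUC_test/D_test) / (AUC_ref/D_ref)
      = (1222/300) / (1200/300)
      = 4.07333 / 4 = 1.0183 = 101.83%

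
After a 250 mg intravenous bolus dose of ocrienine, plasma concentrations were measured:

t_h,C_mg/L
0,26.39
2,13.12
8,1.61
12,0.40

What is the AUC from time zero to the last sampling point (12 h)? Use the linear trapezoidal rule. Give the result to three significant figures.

AUC = 87.7 mg/L·h

Trapezoidal AUC_0→12:
  [0→2]: (26.39+13.12)/2 × 2 = 39.51
  [2→8]: (13.12+1.61)/2 × 6 = 44.19
  [8→12]: (1.61+0.40)/2 × 4 = 4.02
  Sum = 87.72 mg/L·h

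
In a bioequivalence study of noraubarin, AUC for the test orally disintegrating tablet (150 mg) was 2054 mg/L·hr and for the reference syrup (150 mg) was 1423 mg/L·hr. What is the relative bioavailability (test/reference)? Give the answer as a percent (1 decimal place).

F_rel = 144.3%

F_rel = (AUC_test/D_test) / (AUC_ref/D_ref)
      = (2054/150) / (1423/150)
      = 13.6933 / 9.48667 = 1.4434 = 144.34%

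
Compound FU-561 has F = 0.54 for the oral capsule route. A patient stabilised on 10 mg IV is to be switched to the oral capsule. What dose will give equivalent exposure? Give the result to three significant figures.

D_oral = 18.5 mg

For equal systemic exposure: F × D_ev = D_iv
D_ev = D_iv / F = 10 / 0.54 = 18.5185 mg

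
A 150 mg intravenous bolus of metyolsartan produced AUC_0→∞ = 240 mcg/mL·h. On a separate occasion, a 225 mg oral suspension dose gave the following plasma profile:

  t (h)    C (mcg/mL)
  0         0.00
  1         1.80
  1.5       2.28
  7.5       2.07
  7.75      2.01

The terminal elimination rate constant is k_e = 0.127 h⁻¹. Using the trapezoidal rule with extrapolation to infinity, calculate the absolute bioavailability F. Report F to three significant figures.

Trapezoidal AUC_0→7.75 (oral suspension):
  [0→1]: (0.00+1.80)/2 × 1 = 0.9
  [1→1.5]: (1.80+2.28)/2 × 0.5 = 1.02
  [1.5→7.5]: (2.28+2.07)/2 × 6 = 13.05
  [7.5→7.75]: (2.07+2.01)/2 × 0.25 = 0.51
  Sum = 15.48 mcg/mL·h
Tail: C_last/k_e = 2.01/0.127 = 15.827
AUC_0→∞ (oral suspension) = 15.48 + 15.827 = 31.307 mcg/mL·h
F = (AUC_ev/D_ev)/(AUC_iv/D_iv) = (31.307/225)/(240/150) = 0.139142/1.6 = 0.0870

F = 0.0870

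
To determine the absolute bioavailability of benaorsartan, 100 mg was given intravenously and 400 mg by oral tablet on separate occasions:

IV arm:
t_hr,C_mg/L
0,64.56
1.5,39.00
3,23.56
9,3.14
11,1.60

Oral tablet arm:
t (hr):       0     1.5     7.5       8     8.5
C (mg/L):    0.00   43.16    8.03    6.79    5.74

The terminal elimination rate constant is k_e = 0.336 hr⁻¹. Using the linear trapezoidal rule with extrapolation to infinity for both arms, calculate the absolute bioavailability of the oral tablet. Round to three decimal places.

F = 0.245

Trapezoidal AUC_0→11 (IV):
  [0→1.5]: (64.56+39.00)/2 × 1.5 = 77.67
  [1.5→3]: (39.00+23.56)/2 × 1.5 = 46.92
  [3→9]: (23.56+3.14)/2 × 6 = 80.1
  [9→11]: (3.14+1.60)/2 × 2 = 4.74
  Sum = 209.43 mg/L·hr
IV tail: 1.60/0.336 = 4.762; AUC_iv,0→∞ = 209.43 + 4.762 = 214.192 mg/L·hr
Trapezoidal AUC_0→8.5 (oral tablet):
  [0→1.5]: (0.00+43.16)/2 × 1.5 = 32.37
  [1.5→7.5]: (43.16+8.03)/2 × 6 = 153.57
  [7.5→8]: (8.03+6.79)/2 × 0.5 = 3.705
  [8→8.5]: (6.79+5.74)/2 × 0.5 = 3.1325
  Sum = 192.7775 mg/L·hr
oral tablet tail: 5.74/0.336 = 17.083; AUC_ev,0→∞ = 192.7775 + 17.083 = 209.8605 mg/L·hr
F = (AUC_ev/D_ev)/(AUC_iv/D_iv) = (209.8605/400)/(214.192/100) = 0.52465125/2.14192 = 0.2449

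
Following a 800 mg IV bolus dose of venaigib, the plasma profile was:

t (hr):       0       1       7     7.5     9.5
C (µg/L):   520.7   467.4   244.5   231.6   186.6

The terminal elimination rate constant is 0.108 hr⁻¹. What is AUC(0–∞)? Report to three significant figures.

AUC = 4890 µg/L·hr

Trapezoidal AUC_0→9.5:
  [0→1]: (520.7+467.4)/2 × 1 = 494.05
  [1→7]: (467.4+244.5)/2 × 6 = 2135.7
  [7→7.5]: (244.5+231.6)/2 × 0.5 = 119.025
  [7.5→9.5]: (231.6+186.6)/2 × 2 = 418.2
  Sum = 3166.975 µg/L·hr
Extrapolated tail: C_last / k_e = 186.6 / 0.108 = 1727.778
AUC_0→∞ = 3166.975 + 1727.778 = 4894.753 µg/L·hr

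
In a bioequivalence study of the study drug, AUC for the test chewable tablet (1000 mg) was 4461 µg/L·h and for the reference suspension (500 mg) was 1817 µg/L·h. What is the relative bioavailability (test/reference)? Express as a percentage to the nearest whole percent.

F_rel = 123%

F_rel = (AUC_test/D_test) / (AUC_ref/D_ref)
      = (4461/1000) / (1817/500)
      = 4.461 / 3.634 = 1.2276 = 122.76%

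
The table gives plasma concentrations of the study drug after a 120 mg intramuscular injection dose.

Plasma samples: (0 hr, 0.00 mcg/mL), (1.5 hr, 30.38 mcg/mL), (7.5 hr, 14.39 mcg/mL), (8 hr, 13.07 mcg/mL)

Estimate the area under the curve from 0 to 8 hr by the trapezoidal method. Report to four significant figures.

AUC = 164.0 mcg/mL·hr

Trapezoidal AUC_0→8:
  [0→1.5]: (0.00+30.38)/2 × 1.5 = 22.785
  [1.5→7.5]: (30.38+14.39)/2 × 6 = 134.31
  [7.5→8]: (14.39+13.07)/2 × 0.5 = 6.865
  Sum = 163.96 mcg/mL·hr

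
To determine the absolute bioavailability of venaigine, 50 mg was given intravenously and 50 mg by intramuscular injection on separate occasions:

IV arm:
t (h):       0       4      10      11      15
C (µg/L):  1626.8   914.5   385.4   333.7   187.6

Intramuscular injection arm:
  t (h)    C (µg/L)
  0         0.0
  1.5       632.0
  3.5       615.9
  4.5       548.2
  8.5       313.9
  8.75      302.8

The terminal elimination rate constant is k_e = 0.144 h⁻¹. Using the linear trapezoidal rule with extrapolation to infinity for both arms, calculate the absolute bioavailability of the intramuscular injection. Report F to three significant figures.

Trapezoidal AUC_0→15 (IV):
  [0→4]: (1626.8+914.5)/2 × 4 = 5082.6
  [4→10]: (914.5+385.4)/2 × 6 = 3899.7
  [10→11]: (385.4+333.7)/2 × 1 = 359.55
  [11→15]: (333.7+187.6)/2 × 4 = 1042.6
  Sum = 10384.45 µg/L·h
IV tail: 187.6/0.144 = 1302.778; AUC_iv,0→∞ = 10384.45 + 1302.778 = 11687.228 µg/L·h
Trapezoidal AUC_0→8.75 (intramuscular injection):
  [0→1.5]: (0.0+632.0)/2 × 1.5 = 474.0
  [1.5→3.5]: (632.0+615.9)/2 × 2 = 1247.9
  [3.5→4.5]: (615.9+548.2)/2 × 1 = 582.05
  [4.5→8.5]: (548.2+313.9)/2 × 4 = 1724.2
  [8.5→8.75]: (313.9+302.8)/2 × 0.25 = 77.0875
  Sum = 4105.2375 µg/L·h
intramuscular injection tail: 302.8/0.144 = 2102.778; AUC_ev,0→∞ = 4105.2375 + 2102.778 = 6208.0155 µg/L·h
F = (AUC_ev/D_ev)/(AUC_iv/D_iv) = (6208.0155/50)/(11687.228/50) = 124.16031/233.74456 = 0.5312

F = 0.531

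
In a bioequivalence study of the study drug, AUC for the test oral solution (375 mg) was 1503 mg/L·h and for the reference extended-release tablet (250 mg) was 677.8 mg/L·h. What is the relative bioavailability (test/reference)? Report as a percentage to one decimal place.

F_rel = 147.8%

F_rel = (AUC_test/D_test) / (AUC_ref/D_ref)
      = (1503/375) / (677.8/250)
      = 4.008 / 2.7112 = 1.4783 = 147.83%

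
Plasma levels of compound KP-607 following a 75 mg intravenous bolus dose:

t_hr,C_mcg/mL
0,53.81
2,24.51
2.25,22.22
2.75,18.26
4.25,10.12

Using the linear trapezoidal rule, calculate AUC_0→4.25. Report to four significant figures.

AUC = 115.6 mcg/mL·hr

Trapezoidal AUC_0→4.25:
  [0→2]: (53.81+24.51)/2 × 2 = 78.32
  [2→2.25]: (24.51+22.22)/2 × 0.25 = 5.84125
  [2.25→2.75]: (22.22+18.26)/2 × 0.5 = 10.12
  [2.75→4.25]: (18.26+10.12)/2 × 1.5 = 21.285
  Sum = 115.56625 mcg/mL·hr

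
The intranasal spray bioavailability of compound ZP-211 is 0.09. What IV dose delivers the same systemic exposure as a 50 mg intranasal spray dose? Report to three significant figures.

Systemic exposure from an extravascular dose = F × D_ev, so the equivalent IV dose is F × D_ev.
D_iv = F × D_ev = 0.09 × 50 = 4.5 mg

D_iv = 4.50 mg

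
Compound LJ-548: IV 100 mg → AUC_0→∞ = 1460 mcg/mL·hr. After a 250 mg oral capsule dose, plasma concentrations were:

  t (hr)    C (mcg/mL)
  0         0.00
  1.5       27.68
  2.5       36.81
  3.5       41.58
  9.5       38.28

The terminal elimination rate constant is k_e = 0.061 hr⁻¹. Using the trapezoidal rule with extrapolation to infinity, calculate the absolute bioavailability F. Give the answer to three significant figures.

Trapezoidal AUC_0→9.5 (oral capsule):
  [0→1.5]: (0.00+27.68)/2 × 1.5 = 20.76
  [1.5→2.5]: (27.68+36.81)/2 × 1 = 32.245
  [2.5→3.5]: (36.81+41.58)/2 × 1 = 39.195
  [3.5→9.5]: (41.58+38.28)/2 × 6 = 239.58
  Sum = 331.78 mcg/mL·hr
Tail: C_last/k_e = 38.28/0.061 = 627.541
AUC_0→∞ (oral capsule) = 331.78 + 627.541 = 959.321 mcg/mL·hr
F = (AUC_ev/D_ev)/(AUC_iv/D_iv) = (959.321/250)/(1460/100) = 3.837284/14.6 = 0.2628

F = 0.263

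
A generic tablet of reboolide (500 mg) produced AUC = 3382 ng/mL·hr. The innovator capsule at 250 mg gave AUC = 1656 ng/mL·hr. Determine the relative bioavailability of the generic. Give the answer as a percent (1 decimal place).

F_rel = (AUC_test/D_test) / (AUC_ref/D_ref)
      = (3382/500) / (1656/250)
      = 6.764 / 6.624 = 1.0211 = 102.11%

F_rel = 102.1%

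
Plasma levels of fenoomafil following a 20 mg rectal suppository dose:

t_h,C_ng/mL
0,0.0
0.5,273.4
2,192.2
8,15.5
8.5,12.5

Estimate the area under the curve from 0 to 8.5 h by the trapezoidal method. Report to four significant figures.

AUC = 1048 ng/mL·h

Trapezoidal AUC_0→8.5:
  [0→0.5]: (0.0+273.4)/2 × 0.5 = 68.35
  [0.5→2]: (273.4+192.2)/2 × 1.5 = 349.2
  [2→8]: (192.2+15.5)/2 × 6 = 623.1
  [8→8.5]: (15.5+12.5)/2 × 0.5 = 7.0
  Sum = 1047.65 ng/mL·h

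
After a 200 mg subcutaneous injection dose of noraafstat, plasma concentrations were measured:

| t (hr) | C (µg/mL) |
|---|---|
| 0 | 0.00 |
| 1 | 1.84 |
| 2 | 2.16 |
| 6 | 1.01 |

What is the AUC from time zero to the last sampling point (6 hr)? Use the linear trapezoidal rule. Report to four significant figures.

Trapezoidal AUC_0→6:
  [0→1]: (0.00+1.84)/2 × 1 = 0.92
  [1→2]: (1.84+2.16)/2 × 1 = 2.0
  [2→6]: (2.16+1.01)/2 × 4 = 6.34
  Sum = 9.26 µg/mL·hr

AUC = 9.260 µg/mL·hr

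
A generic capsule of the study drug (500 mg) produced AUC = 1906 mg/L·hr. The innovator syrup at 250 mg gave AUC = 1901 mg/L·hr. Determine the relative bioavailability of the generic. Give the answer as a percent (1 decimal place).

F_rel = (AUC_test/D_test) / (AUC_ref/D_ref)
      = (1906/500) / (1901/250)
      = 3.812 / 7.604 = 0.5013 = 50.13%

F_rel = 50.1%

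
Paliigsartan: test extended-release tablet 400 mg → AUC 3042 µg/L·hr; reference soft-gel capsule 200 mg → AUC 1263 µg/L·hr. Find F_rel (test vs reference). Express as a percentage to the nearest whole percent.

F_rel = 120%

F_rel = (AUC_test/D_test) / (AUC_ref/D_ref)
      = (3042/400) / (1263/200)
      = 7.605 / 6.315 = 1.2043 = 120.43%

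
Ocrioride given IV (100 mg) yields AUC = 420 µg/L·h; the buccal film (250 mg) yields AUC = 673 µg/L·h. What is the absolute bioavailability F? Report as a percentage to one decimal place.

F = 64.1%

F = (AUC_ev / D_ev) / (AUC_iv / D_iv)
  = (673/250) / (420/100)
  = 2.692 / 4.2 = 0.6410
  = 64.10%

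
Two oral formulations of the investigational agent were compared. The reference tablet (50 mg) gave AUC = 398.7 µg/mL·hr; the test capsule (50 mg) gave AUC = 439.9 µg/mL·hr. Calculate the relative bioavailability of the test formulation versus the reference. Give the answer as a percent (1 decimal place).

F_rel = 110.3%

F_rel = (AUC_test/D_test) / (AUC_ref/D_ref)
      = (439.9/50) / (398.7/50)
      = 8.798 / 7.974 = 1.1033 = 110.33%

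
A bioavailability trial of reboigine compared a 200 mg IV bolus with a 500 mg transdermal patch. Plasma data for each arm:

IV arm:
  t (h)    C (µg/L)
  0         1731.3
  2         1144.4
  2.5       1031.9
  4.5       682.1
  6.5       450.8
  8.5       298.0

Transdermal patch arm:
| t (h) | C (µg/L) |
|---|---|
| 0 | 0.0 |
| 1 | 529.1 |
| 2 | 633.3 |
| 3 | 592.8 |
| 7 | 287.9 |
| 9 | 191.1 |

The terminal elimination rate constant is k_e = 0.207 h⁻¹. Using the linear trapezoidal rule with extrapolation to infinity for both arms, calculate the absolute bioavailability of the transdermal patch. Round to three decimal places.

F = 0.219

Trapezoidal AUC_0→8.5 (IV):
  [0→2]: (1731.3+1144.4)/2 × 2 = 2875.7
  [2→2.5]: (1144.4+1031.9)/2 × 0.5 = 544.075
  [2.5→4.5]: (1031.9+682.1)/2 × 2 = 1714.0
  [4.5→6.5]: (682.1+450.8)/2 × 2 = 1132.9
  [6.5→8.5]: (450.8+298.0)/2 × 2 = 748.8
  Sum = 7015.475 µg/L·h
IV tail: 298.0/0.207 = 1439.614; AUC_iv,0→∞ = 7015.475 + 1439.614 = 8455.089 µg/L·h
Trapezoidal AUC_0→9 (transdermal patch):
  [0→1]: (0.0+529.1)/2 × 1 = 264.55
  [1→2]: (529.1+633.3)/2 × 1 = 581.2
  [2→3]: (633.3+592.8)/2 × 1 = 613.05
  [3→7]: (592.8+287.9)/2 × 4 = 1761.4
  [7→9]: (287.9+191.1)/2 × 2 = 479.0
  Sum = 3699.2 µg/L·h
transdermal patch tail: 191.1/0.207 = 923.188; AUC_ev,0→∞ = 3699.2 + 923.188 = 4622.388 µg/L·h
F = (AUC_ev/D_ev)/(AUC_iv/D_iv) = (4622.388/500)/(8455.089/200) = 9.244776/42.275445 = 0.2187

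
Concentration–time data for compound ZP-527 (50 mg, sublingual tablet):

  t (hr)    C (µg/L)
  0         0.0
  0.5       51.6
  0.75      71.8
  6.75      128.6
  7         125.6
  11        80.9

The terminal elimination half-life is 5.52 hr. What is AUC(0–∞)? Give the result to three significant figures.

AUC = 1720 µg/L·hr

Trapezoidal AUC_0→11:
  [0→0.5]: (0.0+51.6)/2 × 0.5 = 12.9
  [0.5→0.75]: (51.6+71.8)/2 × 0.25 = 15.425
  [0.75→6.75]: (71.8+128.6)/2 × 6 = 601.2
  [6.75→7]: (128.6+125.6)/2 × 0.25 = 31.775
  [7→11]: (125.6+80.9)/2 × 4 = 413.0
  Sum = 1074.3 µg/L·hr
k_e = ln2 / t½ = 0.693147 / 5.52 = 0.1256 hr^-1
Extrapolated tail: C_last / k_e = 80.9 / 0.1256 = 644.108
AUC_0→∞ = 1074.3 + 644.108 = 1718.408 µg/L·hr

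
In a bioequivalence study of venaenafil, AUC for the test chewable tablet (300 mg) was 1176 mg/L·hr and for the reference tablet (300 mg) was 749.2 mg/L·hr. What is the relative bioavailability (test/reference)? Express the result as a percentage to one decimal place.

F_rel = (AUC_test/D_test) / (AUC_ref/D_ref)
      = (1176/300) / (749.2/300)
      = 3.92 / 2.49733 = 1.5697 = 156.97%

F_rel = 157.0%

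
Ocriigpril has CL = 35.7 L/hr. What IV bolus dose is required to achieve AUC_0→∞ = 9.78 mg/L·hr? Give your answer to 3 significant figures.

Dose_iv = CL × AUC_0→∞
     = 35.7 × 9.78 = 349.146 mg

Dose = 349 mg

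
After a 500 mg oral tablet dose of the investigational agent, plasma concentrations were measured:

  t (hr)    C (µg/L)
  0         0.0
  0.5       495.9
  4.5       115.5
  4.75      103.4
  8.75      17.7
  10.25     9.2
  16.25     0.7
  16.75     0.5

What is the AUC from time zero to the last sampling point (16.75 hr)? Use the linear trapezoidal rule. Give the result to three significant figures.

Trapezoidal AUC_0→16.75:
  [0→0.5]: (0.0+495.9)/2 × 0.5 = 123.975
  [0.5→4.5]: (495.9+115.5)/2 × 4 = 1222.8
  [4.5→4.75]: (115.5+103.4)/2 × 0.25 = 27.3625
  [4.75→8.75]: (103.4+17.7)/2 × 4 = 242.2
  [8.75→10.25]: (17.7+9.2)/2 × 1.5 = 20.175
  [10.25→16.25]: (9.2+0.7)/2 × 6 = 29.7
  [16.25→16.75]: (0.7+0.5)/2 × 0.5 = 0.3
  Sum = 1666.5125 µg/L·hr

AUC = 1670 µg/L·hr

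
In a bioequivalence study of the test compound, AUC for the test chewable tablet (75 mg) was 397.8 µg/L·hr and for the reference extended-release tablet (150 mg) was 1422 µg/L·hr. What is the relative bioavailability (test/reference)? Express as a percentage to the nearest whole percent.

F_rel = (AUC_test/D_test) / (AUC_ref/D_ref)
      = (397.8/75) / (1422/150)
      = 5.304 / 9.48 = 0.5595 = 55.95%

F_rel = 56%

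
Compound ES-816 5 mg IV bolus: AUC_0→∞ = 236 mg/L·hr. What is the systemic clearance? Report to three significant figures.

CL = 0.0212 L/hr

CL = Dose_iv / AUC_0→∞
   = 5 / 236 = 0.0211864 L/hr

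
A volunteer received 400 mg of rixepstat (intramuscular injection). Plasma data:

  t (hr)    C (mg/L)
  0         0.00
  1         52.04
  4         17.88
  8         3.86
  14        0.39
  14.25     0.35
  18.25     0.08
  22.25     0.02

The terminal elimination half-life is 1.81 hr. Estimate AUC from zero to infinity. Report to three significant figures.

AUC = 188 mg/L·hr

Trapezoidal AUC_0→22.25:
  [0→1]: (0.00+52.04)/2 × 1 = 26.02
  [1→4]: (52.04+17.88)/2 × 3 = 104.88
  [4→8]: (17.88+3.86)/2 × 4 = 43.48
  [8→14]: (3.86+0.39)/2 × 6 = 12.75
  [14→14.25]: (0.39+0.35)/2 × 0.25 = 0.0925
  [14.25→18.25]: (0.35+0.08)/2 × 4 = 0.86
  [18.25→22.25]: (0.08+0.02)/2 × 4 = 0.2
  Sum = 188.2825 mg/L·hr
k_e = ln2 / t½ = 0.693147 / 1.81 = 0.3830 hr^-1
Extrapolated tail: C_last / k_e = 0.02 / 0.383 = 0.052
AUC_0→∞ = 188.2825 + 0.052 = 188.3345 mg/L·hr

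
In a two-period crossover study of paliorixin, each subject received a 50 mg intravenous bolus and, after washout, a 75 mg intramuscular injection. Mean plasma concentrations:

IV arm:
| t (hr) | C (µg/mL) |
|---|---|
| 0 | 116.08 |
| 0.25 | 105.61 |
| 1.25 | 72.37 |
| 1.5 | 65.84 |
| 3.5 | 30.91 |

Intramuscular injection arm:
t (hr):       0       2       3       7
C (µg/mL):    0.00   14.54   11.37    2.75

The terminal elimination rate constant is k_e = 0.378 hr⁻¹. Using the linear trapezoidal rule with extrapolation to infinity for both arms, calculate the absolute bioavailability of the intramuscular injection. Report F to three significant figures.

F = 0.134

Trapezoidal AUC_0→3.5 (IV):
  [0→0.25]: (116.08+105.61)/2 × 0.25 = 27.71125
  [0.25→1.25]: (105.61+72.37)/2 × 1 = 88.99
  [1.25→1.5]: (72.37+65.84)/2 × 0.25 = 17.27625
  [1.5→3.5]: (65.84+30.91)/2 × 2 = 96.75
  Sum = 230.7275 µg/mL·hr
IV tail: 30.91/0.378 = 81.772; AUC_iv,0→∞ = 230.7275 + 81.772 = 312.4995 µg/mL·hr
Trapezoidal AUC_0→7 (intramuscular injection):
  [0→2]: (0.00+14.54)/2 × 2 = 14.54
  [2→3]: (14.54+11.37)/2 × 1 = 12.955
  [3→7]: (11.37+2.75)/2 × 4 = 28.24
  Sum = 55.735 µg/mL·hr
intramuscular injection tail: 2.75/0.378 = 7.275; AUC_ev,0→∞ = 55.735 + 7.275 = 63.01 µg/mL·hr
F = (AUC_ev/D_ev)/(AUC_iv/D_iv) = (63.01/75)/(312.4995/50) = 0.840133/6.24999 = 0.1344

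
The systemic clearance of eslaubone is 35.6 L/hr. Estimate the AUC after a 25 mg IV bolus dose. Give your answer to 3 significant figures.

AUC = 0.702 mg/L·hr

AUC_0→∞ = Dose_iv / CL
        = 25 / 35.6 = 0.702247 mg/L·hr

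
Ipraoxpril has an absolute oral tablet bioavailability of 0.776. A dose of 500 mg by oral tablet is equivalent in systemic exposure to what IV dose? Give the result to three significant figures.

D_iv = 388 mg

Systemic exposure from an extravascular dose = F × D_ev, so the equivalent IV dose is F × D_ev.
D_iv = F × D_ev = 0.776 × 500 = 388 mg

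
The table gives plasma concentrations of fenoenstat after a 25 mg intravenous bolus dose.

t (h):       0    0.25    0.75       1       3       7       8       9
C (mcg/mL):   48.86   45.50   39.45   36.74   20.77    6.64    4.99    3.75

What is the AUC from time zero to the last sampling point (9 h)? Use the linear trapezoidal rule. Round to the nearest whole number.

AUC = 165 mcg/mL·h

Trapezoidal AUC_0→9:
  [0→0.25]: (48.86+45.50)/2 × 0.25 = 11.795
  [0.25→0.75]: (45.50+39.45)/2 × 0.5 = 21.2375
  [0.75→1]: (39.45+36.74)/2 × 0.25 = 9.52375
  [1→3]: (36.74+20.77)/2 × 2 = 57.51
  [3→7]: (20.77+6.64)/2 × 4 = 54.82
  [7→8]: (6.64+4.99)/2 × 1 = 5.815
  [8→9]: (4.99+3.75)/2 × 1 = 4.37
  Sum = 165.07125 mcg/mL·h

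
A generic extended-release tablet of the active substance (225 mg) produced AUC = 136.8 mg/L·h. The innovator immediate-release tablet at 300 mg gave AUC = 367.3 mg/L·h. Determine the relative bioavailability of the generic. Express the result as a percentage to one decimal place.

F_rel = 49.7%

F_rel = (AUC_test/D_test) / (AUC_ref/D_ref)
      = (136.8/225) / (367.3/300)
      = 0.608 / 1.22433 = 0.4966 = 49.66%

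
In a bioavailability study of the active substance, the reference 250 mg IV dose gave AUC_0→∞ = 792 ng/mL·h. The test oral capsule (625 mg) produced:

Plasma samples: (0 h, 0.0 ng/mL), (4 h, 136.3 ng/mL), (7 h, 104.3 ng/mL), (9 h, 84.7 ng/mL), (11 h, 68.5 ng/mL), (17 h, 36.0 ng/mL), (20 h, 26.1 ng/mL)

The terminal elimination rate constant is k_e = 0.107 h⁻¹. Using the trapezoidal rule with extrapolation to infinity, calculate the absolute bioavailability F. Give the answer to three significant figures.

F = 0.821

Trapezoidal AUC_0→20 (oral capsule):
  [0→4]: (0.0+136.3)/2 × 4 = 272.6
  [4→7]: (136.3+104.3)/2 × 3 = 360.9
  [7→9]: (104.3+84.7)/2 × 2 = 189.0
  [9→11]: (84.7+68.5)/2 × 2 = 153.2
  [11→17]: (68.5+36.0)/2 × 6 = 313.5
  [17→20]: (36.0+26.1)/2 × 3 = 93.15
  Sum = 1382.35 ng/mL·h
Tail: C_last/k_e = 26.1/0.107 = 243.925
AUC_0→∞ (oral capsule) = 1382.35 + 243.925 = 1626.275 ng/mL·h
F = (AUC_ev/D_ev)/(AUC_iv/D_iv) = (1626.275/625)/(792/250) = 2.60204/3.168 = 0.8214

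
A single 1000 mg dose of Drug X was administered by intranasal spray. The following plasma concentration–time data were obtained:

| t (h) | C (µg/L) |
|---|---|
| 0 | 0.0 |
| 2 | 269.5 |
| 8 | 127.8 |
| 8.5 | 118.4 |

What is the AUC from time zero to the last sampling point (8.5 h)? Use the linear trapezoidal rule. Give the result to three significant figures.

AUC = 1520 µg/L·h

Trapezoidal AUC_0→8.5:
  [0→2]: (0.0+269.5)/2 × 2 = 269.5
  [2→8]: (269.5+127.8)/2 × 6 = 1191.9
  [8→8.5]: (127.8+118.4)/2 × 0.5 = 61.55
  Sum = 1522.95 µg/L·h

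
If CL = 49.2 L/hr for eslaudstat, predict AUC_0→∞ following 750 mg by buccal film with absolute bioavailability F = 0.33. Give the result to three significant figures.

AUC_0→∞ = F × Dose / CL
        = 0.33 × 750 / 49.2 = 5.03049 mg/L·hr

AUC = 5.03 mg/L·hr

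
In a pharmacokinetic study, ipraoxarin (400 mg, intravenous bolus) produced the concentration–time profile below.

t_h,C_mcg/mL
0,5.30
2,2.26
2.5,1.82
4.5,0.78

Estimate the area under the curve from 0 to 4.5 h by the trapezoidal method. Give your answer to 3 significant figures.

Trapezoidal AUC_0→4.5:
  [0→2]: (5.30+2.26)/2 × 2 = 7.56
  [2→2.5]: (2.26+1.82)/2 × 0.5 = 1.02
  [2.5→4.5]: (1.82+0.78)/2 × 2 = 2.6
  Sum = 11.18 mcg/mL·h

AUC = 11.2 mcg/mL·h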